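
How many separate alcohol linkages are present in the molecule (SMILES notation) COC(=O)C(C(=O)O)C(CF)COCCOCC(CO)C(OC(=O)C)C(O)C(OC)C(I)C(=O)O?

Taking each segment in turn:
  CH3OOC: CH3O–C(=O)–: carbonyl C bonded to C and to –OCH3 → ester (not ketone + ether).
  CH(COOH): pendant –COOH: carbonyl C bonded to C and –OH → carboxylic acid.
  CH(CH2F): pendant –CH2X: halogen on sp³ carbon → alkyl halide.
  CH2OCH2: C–O–C with sp³ carbons on both sides and no adjacent C=O → ether.
  CH2OCH2: C–O–C with sp³ carbons on both sides and no adjacent C=O → ether.
  CH(CH2OH): pendant –CH2OH on an sp³ backbone C → alcohol.
  CH(OCOCH3): pendant –OC(=O)CH3: an acyloxy group → ester.
  CH(OH): –OH on an sp³ carbon → alcohol (secondary).
  CH(OCH3): pendant –OCH3: C–O–C with sp³ C, no adjacent C=O → ether.
  CH(I): halogen on an sp³ carbon → alkyl halide.
  COOH: –COOH: carbonyl C bonded to –OH and C → carboxylic acid (the –OH is not a separate alcohol).
Alcohol appears at: CH(CH2OH), CH(OH) → 2.

2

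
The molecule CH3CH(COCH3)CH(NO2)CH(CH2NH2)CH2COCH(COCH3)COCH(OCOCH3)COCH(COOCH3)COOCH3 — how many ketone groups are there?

5

pendant –COCH3: carbonyl C bonded to two carbons → ketone.
–NO2 on an sp³ carbon → nitro (the N=O is not a carbonyl).
pendant –CH2NH2: N on sp³ C, no adjacent C=O → amine.
–C(=O)– with carbon on both sides → ketone.
pendant –COCH3: carbonyl C bonded to two carbons → ketone.
–C(=O)– with carbon on both sides → ketone.
pendant –OC(=O)CH3: an acyloxy group → ester.
–C(=O)– with carbon on both sides → ketone.
pendant –COOCH3: carbonyl C bonded to C and –OCH3 → ester.
–C(=O)OCH3: carbonyl C bonded to C and to –OCH3 → ester (not ketone + ether).
Ketone appears at: CH(COCH3), CO, CH(COCH3), CO, CO → 5.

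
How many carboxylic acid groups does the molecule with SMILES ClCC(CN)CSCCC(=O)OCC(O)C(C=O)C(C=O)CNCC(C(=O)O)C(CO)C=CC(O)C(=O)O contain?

halogen on an sp³ carbon → alkyl halide.
pendant –CH2NH2: N on sp³ C, no adjacent C=O → amine.
C–S–C linkage → sulfide (thioether).
–C(=O)–O–C with C on the carbonyl side → ester.
–OH on an sp³ carbon → alcohol (secondary).
pendant –CHO: carbonyl C bonded to C and H → aldehyde.
pendant –CHO: carbonyl C bonded to C and H → aldehyde.
C–N–C with sp³ carbons and no adjacent C=O → amine (secondary).
pendant –COOH: carbonyl C bonded to C and –OH → carboxylic acid.
pendant –CH2OH on an sp³ backbone C → alcohol.
C=C double bond → alkene.
–OH on an sp³ carbon → alcohol (secondary).
–COOH: carbonyl C bonded to –OH and C → carboxylic acid (the –OH is not a separate alcohol).
Carboxylic acid appears at: CH(COOH), COOH → 2.

2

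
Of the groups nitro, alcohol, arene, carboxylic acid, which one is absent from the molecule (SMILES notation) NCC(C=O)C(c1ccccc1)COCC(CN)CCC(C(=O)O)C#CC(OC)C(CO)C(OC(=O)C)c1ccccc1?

arene: present (CH(C6H5) — pendant –C6H5: benzene ring → arene).
alcohol: present (CH(CH2OH) — pendant –CH2OH on an sp³ backbone C → alcohol).
carboxylic acid: present (CH(COOH) — pendant –COOH: carbonyl C bonded to C and –OH → carboxylic acid).
nitro: no segment matches this pattern.

nitro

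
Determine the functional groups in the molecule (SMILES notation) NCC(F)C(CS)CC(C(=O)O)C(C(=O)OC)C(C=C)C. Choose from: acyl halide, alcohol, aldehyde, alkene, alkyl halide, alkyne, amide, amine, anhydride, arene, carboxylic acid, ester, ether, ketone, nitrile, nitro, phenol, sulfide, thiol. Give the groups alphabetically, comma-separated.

alkene, alkyl halide, amine, carboxylic acid, ester, thiol

–NH2 on an sp³ carbon with no adjacent C=O → amine.
halogen on an sp³ carbon → alkyl halide.
pendant –CH2SH → thiol.
pendant –COOH: carbonyl C bonded to C and –OH → carboxylic acid.
pendant –COOCH3: carbonyl C bonded to C and –OCH3 → ester.
pendant –CH=CH2: C=C double bond → alkene.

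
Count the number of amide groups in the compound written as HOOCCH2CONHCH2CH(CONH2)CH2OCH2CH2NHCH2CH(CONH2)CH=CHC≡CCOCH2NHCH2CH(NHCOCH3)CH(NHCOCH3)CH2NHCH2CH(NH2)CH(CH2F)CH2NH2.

Working along the chain:
  HOOC: –COOH: carbonyl C bonded to –OH and C → carboxylic acid (the –OH is not a separate alcohol).
  CH2CONHCH2: –C(=O)–N– linkage → amide (the N is not an amine).
  CH(CONH2): pendant –CONH2: carbonyl C bonded to C and N → amide.
  CH2OCH2: C–O–C with sp³ carbons on both sides and no adjacent C=O → ether.
  CH2NHCH2: C–N–C with sp³ carbons and no adjacent C=O → amine (secondary).
  CH(CONH2): pendant –CONH2: carbonyl C bonded to C and N → amide.
  CH=CH: C=C double bond → alkene.
  C≡C: C≡C triple bond → alkyne.
  CO: –C(=O)– with carbon on both sides → ketone.
  CH2NHCH2: C–N–C with sp³ carbons and no adjacent C=O → amine (secondary).
  CH(NHCOCH3): pendant –NHC(=O)CH3: N bonded to a carbonyl → amide (not amine).
  CH(NHCOCH3): pendant –NHC(=O)CH3: N bonded to a carbonyl → amide (not amine).
  CH2NHCH2: C–N–C with sp³ carbons and no adjacent C=O → amine (secondary).
  CH(NH2): –NH2 on an sp³ carbon with no adjacent C=O → amine.
  CH(CH2F): pendant –CH2X: halogen on sp³ carbon → alkyl halide.
  CH2NH2: –NH2 on an sp³ carbon with no adjacent C=O → amine.
Amide appears at: CH2CONHCH2, CH(CONH2), CH(CONH2), CH(NHCOCH3), CH(NHCOCH3) → 5.

5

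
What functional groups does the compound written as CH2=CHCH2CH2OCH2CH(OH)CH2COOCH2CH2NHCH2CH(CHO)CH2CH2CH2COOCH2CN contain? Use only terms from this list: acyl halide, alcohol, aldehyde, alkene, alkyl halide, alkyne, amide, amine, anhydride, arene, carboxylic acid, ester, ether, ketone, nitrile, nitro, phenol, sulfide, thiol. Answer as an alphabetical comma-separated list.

Reading the structure from left to right:
  CH2=CH: C=C double bond → alkene.
  CH2OCH2: C–O–C with sp³ carbons on both sides and no adjacent C=O → ether.
  CH(OH): –OH on an sp³ carbon → alcohol (secondary).
  CH2COOCH2: –C(=O)–O–C with C on the carbonyl side → ester.
  CH2NHCH2: C–N–C with sp³ carbons and no adjacent C=O → amine (secondary).
  CH(CHO): pendant –CHO: carbonyl C bonded to C and H → aldehyde.
  CH2COOCH2: –C(=O)–O–C with C on the carbonyl side → ester.
  CN: –C≡N: carbon triple-bonded to nitrogen → nitrile.

alcohol, aldehyde, alkene, amine, ester, ether, nitrile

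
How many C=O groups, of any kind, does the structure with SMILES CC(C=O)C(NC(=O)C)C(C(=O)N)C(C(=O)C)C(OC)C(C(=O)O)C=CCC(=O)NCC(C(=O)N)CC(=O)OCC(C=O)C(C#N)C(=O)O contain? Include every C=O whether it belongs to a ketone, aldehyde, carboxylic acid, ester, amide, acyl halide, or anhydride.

CH(CHO): aldehyde, 1 C=O (running total 1).
CH(NHCOCH3): amide, 1 C=O (running total 2).
CH(CONH2): amide, 1 C=O (running total 3).
CH(COCH3): ketone, 1 C=O (running total 4).
CH(COOH): carboxylic acid, 1 C=O (running total 5).
CH2CONHCH2: amide, 1 C=O (running total 6).
CH(CONH2): amide, 1 C=O (running total 7).
CH2COOCH2: ester, 1 C=O (running total 8).
CH(CHO): aldehyde, 1 C=O (running total 9).
COOH: carboxylic acid, 1 C=O (running total 10).

10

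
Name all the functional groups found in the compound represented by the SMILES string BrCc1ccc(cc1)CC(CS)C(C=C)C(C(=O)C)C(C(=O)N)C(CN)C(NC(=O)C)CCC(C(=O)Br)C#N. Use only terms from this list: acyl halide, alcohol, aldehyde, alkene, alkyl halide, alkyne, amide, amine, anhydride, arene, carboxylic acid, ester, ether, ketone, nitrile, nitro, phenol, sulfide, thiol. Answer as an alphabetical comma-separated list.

Working along the chain:
  BrCH2: halogen on an sp³ carbon → alkyl halide.
  C6H4: para-disubstituted benzene ring → arene.
  CH(CH2SH): pendant –CH2SH → thiol.
  CH(CH=CH2): pendant –CH=CH2: C=C double bond → alkene.
  CH(COCH3): pendant –COCH3: carbonyl C bonded to two carbons → ketone.
  CH(CONH2): pendant –CONH2: carbonyl C bonded to C and N → amide.
  CH(CH2NH2): pendant –CH2NH2: N on sp³ C, no adjacent C=O → amine.
  CH(NHCOCH3): pendant –NHC(=O)CH3: N bonded to a carbonyl → amide (not amine).
  CH(COBr): pendant –C(=O)X: carbonyl C bonded to C and halogen → acyl halide.
  CN: –C≡N: carbon triple-bonded to nitrogen → nitrile.

acyl halide, alkene, alkyl halide, amide, amine, arene, ketone, nitrile, thiol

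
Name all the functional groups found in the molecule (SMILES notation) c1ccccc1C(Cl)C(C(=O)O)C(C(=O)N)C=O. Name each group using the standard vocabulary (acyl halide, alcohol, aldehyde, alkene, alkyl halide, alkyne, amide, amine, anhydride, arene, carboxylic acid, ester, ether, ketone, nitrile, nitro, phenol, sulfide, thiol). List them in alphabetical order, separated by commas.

aldehyde, alkyl halide, amide, arene, carboxylic acid

Working along the chain:
  C6H5: C6H5– phenyl ring → arene.
  CH(Cl): halogen on an sp³ carbon → alkyl halide.
  CH(COOH): pendant –COOH: carbonyl C bonded to C and –OH → carboxylic acid.
  CH(CONH2): pendant –CONH2: carbonyl C bonded to C and N → amide.
  CHO: terminal –CHO: carbonyl C bonded to H and C → aldehyde.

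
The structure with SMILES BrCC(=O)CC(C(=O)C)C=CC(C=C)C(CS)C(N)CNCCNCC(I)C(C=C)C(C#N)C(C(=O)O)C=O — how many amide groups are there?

0

Reading the structure from left to right:
  BrCH2: halogen on an sp³ carbon → alkyl halide.
  CO: –C(=O)– with carbon on both sides → ketone.
  CH(COCH3): pendant –COCH3: carbonyl C bonded to two carbons → ketone.
  CH=CH: C=C double bond → alkene.
  CH(CH=CH2): pendant –CH=CH2: C=C double bond → alkene.
  CH(CH2SH): pendant –CH2SH → thiol.
  CH(NH2): –NH2 on an sp³ carbon with no adjacent C=O → amine.
  CH2NHCH2: C–N–C with sp³ carbons and no adjacent C=O → amine (secondary).
  CH2NHCH2: C–N–C with sp³ carbons and no adjacent C=O → amine (secondary).
  CH(I): halogen on an sp³ carbon → alkyl halide.
  CH(CH=CH2): pendant –CH=CH2: C=C double bond → alkene.
  CH(CN): pendant –C≡N: nitrile.
  CH(COOH): pendant –COOH: carbonyl C bonded to C and –OH → carboxylic acid.
  CHO: terminal –CHO: carbonyl C bonded to H and C → aldehyde.
No segment is a amide: CH(NH2) is amine, not amide; CH2NHCH2 is amine, not amide; CH2NHCH2 is amine, not amide. → 0.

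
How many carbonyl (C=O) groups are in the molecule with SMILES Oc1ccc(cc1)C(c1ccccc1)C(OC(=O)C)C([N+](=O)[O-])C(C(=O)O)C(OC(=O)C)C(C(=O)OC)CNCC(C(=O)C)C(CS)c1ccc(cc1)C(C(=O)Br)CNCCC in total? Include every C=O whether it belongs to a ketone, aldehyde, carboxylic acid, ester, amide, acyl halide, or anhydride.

6

CH(OCOCH3): ester, 1 C=O (running total 1).
CH(COOH): carboxylic acid, 1 C=O (running total 2).
CH(OCOCH3): ester, 1 C=O (running total 3).
CH(COOCH3): ester, 1 C=O (running total 4).
CH(COCH3): ketone, 1 C=O (running total 5).
CH(COBr): acyl halide, 1 C=O (running total 6).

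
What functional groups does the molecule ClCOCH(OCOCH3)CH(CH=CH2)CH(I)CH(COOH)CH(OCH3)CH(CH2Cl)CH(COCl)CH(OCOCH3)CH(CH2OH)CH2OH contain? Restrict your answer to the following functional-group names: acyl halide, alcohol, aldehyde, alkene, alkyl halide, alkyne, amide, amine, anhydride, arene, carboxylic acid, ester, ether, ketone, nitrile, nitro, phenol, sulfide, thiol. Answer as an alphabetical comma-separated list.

Working along the chain:
  ClCO: –C(=O)Cl: carbonyl C bonded to C and to a halogen → acyl halide (not alkyl halide).
  CH(OCOCH3): pendant –OC(=O)CH3: an acyloxy group → ester.
  CH(CH=CH2): pendant –CH=CH2: C=C double bond → alkene.
  CH(I): halogen on an sp³ carbon → alkyl halide.
  CH(COOH): pendant –COOH: carbonyl C bonded to C and –OH → carboxylic acid.
  CH(OCH3): pendant –OCH3: C–O–C with sp³ C, no adjacent C=O → ether.
  CH(CH2Cl): pendant –CH2X: halogen on sp³ carbon → alkyl halide.
  CH(COCl): pendant –C(=O)X: carbonyl C bonded to C and halogen → acyl halide.
  CH(OCOCH3): pendant –OC(=O)CH3: an acyloxy group → ester.
  CH(CH2OH): pendant –CH2OH on an sp³ backbone C → alcohol.
  CH2OH: –OH on an sp³ carbon → alcohol.

acyl halide, alcohol, alkene, alkyl halide, carboxylic acid, ester, ether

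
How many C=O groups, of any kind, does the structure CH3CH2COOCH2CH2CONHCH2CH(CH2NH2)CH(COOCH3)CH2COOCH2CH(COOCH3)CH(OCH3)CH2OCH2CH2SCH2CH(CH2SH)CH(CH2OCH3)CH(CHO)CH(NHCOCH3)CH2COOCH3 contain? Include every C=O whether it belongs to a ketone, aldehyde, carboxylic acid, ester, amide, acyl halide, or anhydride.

8

CH2COOCH2: ester, 1 C=O (running total 1).
CH2CONHCH2: amide, 1 C=O (running total 2).
CH(COOCH3): ester, 1 C=O (running total 3).
CH2COOCH2: ester, 1 C=O (running total 4).
CH(COOCH3): ester, 1 C=O (running total 5).
CH(CHO): aldehyde, 1 C=O (running total 6).
CH(NHCOCH3): amide, 1 C=O (running total 7).
COOCH3: ester, 1 C=O (running total 8).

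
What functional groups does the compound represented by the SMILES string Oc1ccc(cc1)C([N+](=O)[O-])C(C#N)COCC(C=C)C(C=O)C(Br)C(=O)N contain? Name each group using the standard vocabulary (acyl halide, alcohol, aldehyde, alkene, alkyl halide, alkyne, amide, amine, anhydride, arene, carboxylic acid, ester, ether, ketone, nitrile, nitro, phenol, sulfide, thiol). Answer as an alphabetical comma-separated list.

Reading the structure from left to right:
  HOC6H4: –OH attached directly to an aromatic ring → phenol (not alcohol); the ring itself is an arene.
  CH(NO2): –NO2 on an sp³ carbon → nitro (the N=O is not a carbonyl).
  CH(CN): pendant –C≡N: nitrile.
  CH2OCH2: C–O–C with sp³ carbons on both sides and no adjacent C=O → ether.
  CH(CH=CH2): pendant –CH=CH2: C=C double bond → alkene.
  CH(CHO): pendant –CHO: carbonyl C bonded to C and H → aldehyde.
  CH(Br): halogen on an sp³ carbon → alkyl halide.
  CONH2: –C(=O)NH2: carbonyl C bonded to C and to N → amide (the N is not a separate amine).

aldehyde, alkene, alkyl halide, amide, arene, ether, nitrile, nitro, phenol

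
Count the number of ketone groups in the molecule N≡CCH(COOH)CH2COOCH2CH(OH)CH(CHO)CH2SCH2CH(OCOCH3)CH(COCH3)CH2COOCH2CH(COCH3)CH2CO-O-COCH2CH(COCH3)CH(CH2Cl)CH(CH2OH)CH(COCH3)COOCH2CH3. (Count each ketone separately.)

Taking each segment in turn:
  N≡C: N≡C–: carbon triple-bonded to nitrogen → nitrile.
  CH(COOH): pendant –COOH: carbonyl C bonded to C and –OH → carboxylic acid.
  CH2COOCH2: –C(=O)–O–C with C on the carbonyl side → ester.
  CH(OH): –OH on an sp³ carbon → alcohol (secondary).
  CH(CHO): pendant –CHO: carbonyl C bonded to C and H → aldehyde.
  CH2SCH2: C–S–C linkage → sulfide (thioether).
  CH(OCOCH3): pendant –OC(=O)CH3: an acyloxy group → ester.
  CH(COCH3): pendant –COCH3: carbonyl C bonded to two carbons → ketone.
  CH2COOCH2: –C(=O)–O–C with C on the carbonyl side → ester.
  CH(COCH3): pendant –COCH3: carbonyl C bonded to two carbons → ketone.
  CH2CO-O-COCH2: two acyl groups sharing one oxygen, –C(=O)–O–C(=O)– → anhydride.
  CH(COCH3): pendant –COCH3: carbonyl C bonded to two carbons → ketone.
  CH(CH2Cl): pendant –CH2X: halogen on sp³ carbon → alkyl halide.
  CH(CH2OH): pendant –CH2OH on an sp³ backbone C → alcohol.
  CH(COCH3): pendant –COCH3: carbonyl C bonded to two carbons → ketone.
  COOCH2CH3: –C(=O)OCH2CH3: carbonyl C bonded to C and to –OEt → ester.
Ketone appears at: CH(COCH3), CH(COCH3), CH(COCH3), CH(COCH3) → 4.

4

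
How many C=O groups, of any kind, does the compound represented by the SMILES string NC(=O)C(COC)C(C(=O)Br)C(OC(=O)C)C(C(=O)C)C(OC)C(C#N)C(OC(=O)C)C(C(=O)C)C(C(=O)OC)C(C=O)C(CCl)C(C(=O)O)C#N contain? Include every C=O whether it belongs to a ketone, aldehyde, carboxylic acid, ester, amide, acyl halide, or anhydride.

9

H2NCO: amide, 1 C=O (running total 1).
CH(COBr): acyl halide, 1 C=O (running total 2).
CH(OCOCH3): ester, 1 C=O (running total 3).
CH(COCH3): ketone, 1 C=O (running total 4).
CH(OCOCH3): ester, 1 C=O (running total 5).
CH(COCH3): ketone, 1 C=O (running total 6).
CH(COOCH3): ester, 1 C=O (running total 7).
CH(CHO): aldehyde, 1 C=O (running total 8).
CH(COOH): carboxylic acid, 1 C=O (running total 9).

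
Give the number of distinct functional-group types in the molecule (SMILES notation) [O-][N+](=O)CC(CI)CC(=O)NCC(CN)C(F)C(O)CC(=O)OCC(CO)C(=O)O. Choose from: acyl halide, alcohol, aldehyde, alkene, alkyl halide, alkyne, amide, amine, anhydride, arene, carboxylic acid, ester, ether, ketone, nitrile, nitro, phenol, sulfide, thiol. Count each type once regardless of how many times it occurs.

–NO2 on carbon → nitro group.
pendant –CH2X: halogen on sp³ carbon → alkyl halide.
–C(=O)–N– linkage → amide (the N is not an amine).
pendant –CH2NH2: N on sp³ C, no adjacent C=O → amine.
halogen on an sp³ carbon → alkyl halide.
–OH on an sp³ carbon → alcohol (secondary).
–C(=O)–O–C with C on the carbonyl side → ester.
pendant –CH2OH on an sp³ backbone C → alcohol.
–COOH: carbonyl C bonded to –OH and C → carboxylic acid (the –OH is not a separate alcohol).
Distinct types present: alcohol, alkyl halide, amide, amine, carboxylic acid, ester, nitro.

7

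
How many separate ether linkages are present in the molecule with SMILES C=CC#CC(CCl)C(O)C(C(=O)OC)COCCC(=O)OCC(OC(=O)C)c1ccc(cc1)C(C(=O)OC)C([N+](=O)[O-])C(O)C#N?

1

Working along the chain:
  CH2=CH: C=C double bond → alkene.
  C≡C: C≡C triple bond → alkyne.
  CH(CH2Cl): pendant –CH2X: halogen on sp³ carbon → alkyl halide.
  CH(OH): –OH on an sp³ carbon → alcohol (secondary).
  CH(COOCH3): pendant –COOCH3: carbonyl C bonded to C and –OCH3 → ester.
  CH2OCH2: C–O–C with sp³ carbons on both sides and no adjacent C=O → ether.
  CH2COOCH2: –C(=O)–O–C with C on the carbonyl side → ester.
  CH(OCOCH3): pendant –OC(=O)CH3: an acyloxy group → ester.
  C6H4: para-disubstituted benzene ring → arene.
  CH(COOCH3): pendant –COOCH3: carbonyl C bonded to C and –OCH3 → ester.
  CH(NO2): –NO2 on an sp³ carbon → nitro (the N=O is not a carbonyl).
  CH(OH): –OH on an sp³ carbon → alcohol (secondary).
  CN: –C≡N: carbon triple-bonded to nitrogen → nitrile.
Ether appears at: CH2OCH2 → 1.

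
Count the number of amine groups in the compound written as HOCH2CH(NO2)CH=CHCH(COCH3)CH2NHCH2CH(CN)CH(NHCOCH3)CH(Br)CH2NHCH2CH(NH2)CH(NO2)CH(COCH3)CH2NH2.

4

HO– on an sp³ carbon → alcohol.
–NO2 on an sp³ carbon → nitro (the N=O is not a carbonyl).
C=C double bond → alkene.
pendant –COCH3: carbonyl C bonded to two carbons → ketone.
C–N–C with sp³ carbons and no adjacent C=O → amine (secondary).
pendant –C≡N: nitrile.
pendant –NHC(=O)CH3: N bonded to a carbonyl → amide (not amine).
halogen on an sp³ carbon → alkyl halide.
C–N–C with sp³ carbons and no adjacent C=O → amine (secondary).
–NH2 on an sp³ carbon with no adjacent C=O → amine.
–NO2 on an sp³ carbon → nitro (the N=O is not a carbonyl).
pendant –COCH3: carbonyl C bonded to two carbons → ketone.
–NH2 on an sp³ carbon with no adjacent C=O → amine.
Amine appears at: CH2NHCH2, CH2NHCH2, CH(NH2), CH2NH2 → 4.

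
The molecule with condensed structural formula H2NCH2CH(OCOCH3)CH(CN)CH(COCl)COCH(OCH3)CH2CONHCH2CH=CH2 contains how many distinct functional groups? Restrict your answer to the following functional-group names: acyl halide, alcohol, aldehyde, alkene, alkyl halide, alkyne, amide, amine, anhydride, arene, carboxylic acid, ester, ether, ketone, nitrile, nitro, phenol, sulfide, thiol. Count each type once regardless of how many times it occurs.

8

Reading the structure from left to right:
  H2NCH2: –NH2 on an sp³ carbon with no adjacent C=O → amine.
  CH(OCOCH3): pendant –OC(=O)CH3: an acyloxy group → ester.
  CH(CN): pendant –C≡N: nitrile.
  CH(COCl): pendant –C(=O)X: carbonyl C bonded to C and halogen → acyl halide.
  CO: –C(=O)– with carbon on both sides → ketone.
  CH(OCH3): pendant –OCH3: C–O–C with sp³ C, no adjacent C=O → ether.
  CH2CONHCH2: –C(=O)–N– linkage → amide (the N is not an amine).
  CH=CH2: C=C double bond → alkene.
Distinct types present: acyl halide, alkene, amide, amine, ester, ether, ketone, nitrile.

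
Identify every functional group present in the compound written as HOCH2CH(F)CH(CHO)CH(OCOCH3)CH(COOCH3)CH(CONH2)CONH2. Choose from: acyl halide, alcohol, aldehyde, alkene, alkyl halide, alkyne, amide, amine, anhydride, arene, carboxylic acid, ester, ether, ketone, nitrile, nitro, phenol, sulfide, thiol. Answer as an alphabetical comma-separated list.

alcohol, aldehyde, alkyl halide, amide, ester

Working along the chain:
  HOCH2: HO– on an sp³ carbon → alcohol.
  CH(F): halogen on an sp³ carbon → alkyl halide.
  CH(CHO): pendant –CHO: carbonyl C bonded to C and H → aldehyde.
  CH(OCOCH3): pendant –OC(=O)CH3: an acyloxy group → ester.
  CH(COOCH3): pendant –COOCH3: carbonyl C bonded to C and –OCH3 → ester.
  CH(CONH2): pendant –CONH2: carbonyl C bonded to C and N → amide.
  CONH2: –C(=O)NH2: carbonyl C bonded to C and to N → amide (the N is not a separate amine).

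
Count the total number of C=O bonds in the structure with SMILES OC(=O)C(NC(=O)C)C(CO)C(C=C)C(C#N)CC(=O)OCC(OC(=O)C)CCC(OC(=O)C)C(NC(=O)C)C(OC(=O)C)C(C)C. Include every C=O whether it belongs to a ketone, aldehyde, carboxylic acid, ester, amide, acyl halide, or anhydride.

HOOC: carboxylic acid, 1 C=O (running total 1).
CH(NHCOCH3): amide, 1 C=O (running total 2).
CH2COOCH2: ester, 1 C=O (running total 3).
CH(OCOCH3): ester, 1 C=O (running total 4).
CH(OCOCH3): ester, 1 C=O (running total 5).
CH(NHCOCH3): amide, 1 C=O (running total 6).
CH(OCOCH3): ester, 1 C=O (running total 7).

7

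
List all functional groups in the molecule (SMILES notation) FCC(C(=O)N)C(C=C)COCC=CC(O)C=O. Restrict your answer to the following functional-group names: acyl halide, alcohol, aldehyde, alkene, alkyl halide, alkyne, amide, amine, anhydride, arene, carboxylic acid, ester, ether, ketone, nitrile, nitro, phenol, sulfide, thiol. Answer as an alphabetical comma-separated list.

halogen on an sp³ carbon → alkyl halide.
pendant –CONH2: carbonyl C bonded to C and N → amide.
pendant –CH=CH2: C=C double bond → alkene.
C–O–C with sp³ carbons on both sides and no adjacent C=O → ether.
C=C double bond → alkene.
–OH on an sp³ carbon → alcohol (secondary).
terminal –CHO: carbonyl C bonded to H and C → aldehyde.

alcohol, aldehyde, alkene, alkyl halide, amide, ether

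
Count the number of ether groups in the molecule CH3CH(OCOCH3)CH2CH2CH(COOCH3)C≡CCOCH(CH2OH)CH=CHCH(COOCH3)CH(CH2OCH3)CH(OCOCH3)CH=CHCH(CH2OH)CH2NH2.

pendant –OC(=O)CH3: an acyloxy group → ester.
pendant –COOCH3: carbonyl C bonded to C and –OCH3 → ester.
C≡C triple bond → alkyne.
–C(=O)– with carbon on both sides → ketone.
pendant –CH2OH on an sp³ backbone C → alcohol.
C=C double bond → alkene.
pendant –COOCH3: carbonyl C bonded to C and –OCH3 → ester.
pendant –CH2OCH3: C–O–C linkage → ether.
pendant –OC(=O)CH3: an acyloxy group → ester.
C=C double bond → alkene.
pendant –CH2OH on an sp³ backbone C → alcohol.
–NH2 on an sp³ carbon with no adjacent C=O → amine.
Ether appears at: CH(CH2OCH3) → 1.

1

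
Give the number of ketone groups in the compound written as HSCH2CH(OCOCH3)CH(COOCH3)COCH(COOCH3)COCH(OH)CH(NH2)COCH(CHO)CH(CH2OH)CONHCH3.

3

–SH on an sp³ carbon → thiol.
pendant –OC(=O)CH3: an acyloxy group → ester.
pendant –COOCH3: carbonyl C bonded to C and –OCH3 → ester.
–C(=O)– with carbon on both sides → ketone.
pendant –COOCH3: carbonyl C bonded to C and –OCH3 → ester.
–C(=O)– with carbon on both sides → ketone.
–OH on an sp³ carbon → alcohol (secondary).
–NH2 on an sp³ carbon with no adjacent C=O → amine.
–C(=O)– with carbon on both sides → ketone.
pendant –CHO: carbonyl C bonded to C and H → aldehyde.
pendant –CH2OH on an sp³ backbone C → alcohol.
–C(=O)NHCH3: carbonyl C bonded to C and to N → amide (the N is not an amine).
Ketone appears at: CO, CO, CO → 3.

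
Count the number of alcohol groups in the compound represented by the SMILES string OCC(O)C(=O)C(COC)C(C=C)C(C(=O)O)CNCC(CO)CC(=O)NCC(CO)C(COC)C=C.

4

HO– on an sp³ carbon → alcohol.
–OH on an sp³ carbon → alcohol (secondary).
–C(=O)– with carbon on both sides → ketone.
pendant –CH2OCH3: C–O–C linkage → ether.
pendant –CH=CH2: C=C double bond → alkene.
pendant –COOH: carbonyl C bonded to C and –OH → carboxylic acid.
C–N–C with sp³ carbons and no adjacent C=O → amine (secondary).
pendant –CH2OH on an sp³ backbone C → alcohol.
–C(=O)–N– linkage → amide (the N is not an amine).
pendant –CH2OH on an sp³ backbone C → alcohol.
pendant –CH2OCH3: C–O–C linkage → ether.
C=C double bond → alkene.
Alcohol appears at: HOCH2, CH(OH), CH(CH2OH), CH(CH2OH) → 4.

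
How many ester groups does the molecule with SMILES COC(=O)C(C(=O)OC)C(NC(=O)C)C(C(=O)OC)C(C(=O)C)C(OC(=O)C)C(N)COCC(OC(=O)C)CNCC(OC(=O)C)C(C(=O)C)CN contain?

CH3O–C(=O)–: carbonyl C bonded to C and to –OCH3 → ester (not ketone + ether).
pendant –COOCH3: carbonyl C bonded to C and –OCH3 → ester.
pendant –NHC(=O)CH3: N bonded to a carbonyl → amide (not amine).
pendant –COOCH3: carbonyl C bonded to C and –OCH3 → ester.
pendant –COCH3: carbonyl C bonded to two carbons → ketone.
pendant –OC(=O)CH3: an acyloxy group → ester.
–NH2 on an sp³ carbon with no adjacent C=O → amine.
C–O–C with sp³ carbons on both sides and no adjacent C=O → ether.
pendant –OC(=O)CH3: an acyloxy group → ester.
C–N–C with sp³ carbons and no adjacent C=O → amine (secondary).
pendant –OC(=O)CH3: an acyloxy group → ester.
pendant –COCH3: carbonyl C bonded to two carbons → ketone.
–NH2 on an sp³ carbon with no adjacent C=O → amine.
Ester appears at: CH3OOC, CH(COOCH3), CH(COOCH3), CH(OCOCH3), CH(OCOCH3), CH(OCOCH3) → 6.

6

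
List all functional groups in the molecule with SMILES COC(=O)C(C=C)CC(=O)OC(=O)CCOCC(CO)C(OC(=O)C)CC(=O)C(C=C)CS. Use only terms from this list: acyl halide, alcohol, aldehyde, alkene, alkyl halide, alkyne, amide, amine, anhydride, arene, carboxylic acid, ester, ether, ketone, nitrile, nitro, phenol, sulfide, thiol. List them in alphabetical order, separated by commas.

Taking each segment in turn:
  CH3OOC: CH3O–C(=O)–: carbonyl C bonded to C and to –OCH3 → ester (not ketone + ether).
  CH(CH=CH2): pendant –CH=CH2: C=C double bond → alkene.
  CH2CO-O-COCH2: two acyl groups sharing one oxygen, –C(=O)–O–C(=O)– → anhydride.
  CH2OCH2: C–O–C with sp³ carbons on both sides and no adjacent C=O → ether.
  CH(CH2OH): pendant –CH2OH on an sp³ backbone C → alcohol.
  CH(OCOCH3): pendant –OC(=O)CH3: an acyloxy group → ester.
  CO: –C(=O)– with carbon on both sides → ketone.
  CH(CH=CH2): pendant –CH=CH2: C=C double bond → alkene.
  CH2SH: –SH on an sp³ carbon → thiol.

alcohol, alkene, anhydride, ester, ether, ketone, thiol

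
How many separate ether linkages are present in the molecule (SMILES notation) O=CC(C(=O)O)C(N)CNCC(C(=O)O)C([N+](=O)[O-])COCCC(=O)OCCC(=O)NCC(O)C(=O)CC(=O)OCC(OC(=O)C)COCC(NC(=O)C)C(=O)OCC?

2

Taking each segment in turn:
  OHC: terminal –CHO: carbonyl C bonded to H and C → aldehyde.
  CH(COOH): pendant –COOH: carbonyl C bonded to C and –OH → carboxylic acid.
  CH(NH2): –NH2 on an sp³ carbon with no adjacent C=O → amine.
  CH2NHCH2: C–N–C with sp³ carbons and no adjacent C=O → amine (secondary).
  CH(COOH): pendant –COOH: carbonyl C bonded to C and –OH → carboxylic acid.
  CH(NO2): –NO2 on an sp³ carbon → nitro (the N=O is not a carbonyl).
  CH2OCH2: C–O–C with sp³ carbons on both sides and no adjacent C=O → ether.
  CH2COOCH2: –C(=O)–O–C with C on the carbonyl side → ester.
  CH2CONHCH2: –C(=O)–N– linkage → amide (the N is not an amine).
  CH(OH): –OH on an sp³ carbon → alcohol (secondary).
  CO: –C(=O)– with carbon on both sides → ketone.
  CH2COOCH2: –C(=O)–O–C with C on the carbonyl side → ester.
  CH(OCOCH3): pendant –OC(=O)CH3: an acyloxy group → ester.
  CH2OCH2: C–O–C with sp³ carbons on both sides and no adjacent C=O → ether.
  CH(NHCOCH3): pendant –NHC(=O)CH3: N bonded to a carbonyl → amide (not amine).
  COOCH2CH3: –C(=O)OCH2CH3: carbonyl C bonded to C and to –OEt → ester.
Ether appears at: CH2OCH2, CH2OCH2 → 2.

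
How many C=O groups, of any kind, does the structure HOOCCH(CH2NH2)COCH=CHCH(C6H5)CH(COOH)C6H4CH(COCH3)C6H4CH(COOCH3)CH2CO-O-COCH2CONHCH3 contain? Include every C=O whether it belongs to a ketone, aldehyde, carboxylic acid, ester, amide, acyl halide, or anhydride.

HOOC: carboxylic acid, 1 C=O (running total 1).
CO: ketone, 1 C=O (running total 2).
CH(COOH): carboxylic acid, 1 C=O (running total 3).
CH(COCH3): ketone, 1 C=O (running total 4).
CH(COOCH3): ester, 1 C=O (running total 5).
CH2CO-O-COCH2: anhydride, 2 C=O (running total 7).
CONHCH3: amide, 1 C=O (running total 8).

8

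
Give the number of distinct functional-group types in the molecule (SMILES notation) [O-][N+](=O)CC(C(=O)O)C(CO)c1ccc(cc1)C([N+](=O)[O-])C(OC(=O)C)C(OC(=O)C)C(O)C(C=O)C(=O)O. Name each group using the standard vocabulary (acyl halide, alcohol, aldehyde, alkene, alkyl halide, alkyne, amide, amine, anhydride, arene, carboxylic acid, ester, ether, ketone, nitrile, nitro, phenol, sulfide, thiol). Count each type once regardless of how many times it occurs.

6

Taking each segment in turn:
  O2NCH2: –NO2 on carbon → nitro group.
  CH(COOH): pendant –COOH: carbonyl C bonded to C and –OH → carboxylic acid.
  CH(CH2OH): pendant –CH2OH on an sp³ backbone C → alcohol.
  C6H4: para-disubstituted benzene ring → arene.
  CH(NO2): –NO2 on an sp³ carbon → nitro (the N=O is not a carbonyl).
  CH(OCOCH3): pendant –OC(=O)CH3: an acyloxy group → ester.
  CH(OCOCH3): pendant –OC(=O)CH3: an acyloxy group → ester.
  CH(OH): –OH on an sp³ carbon → alcohol (secondary).
  CH(CHO): pendant –CHO: carbonyl C bonded to C and H → aldehyde.
  COOH: –COOH: carbonyl C bonded to –OH and C → carboxylic acid (the –OH is not a separate alcohol).
Distinct types present: alcohol, aldehyde, arene, carboxylic acid, ester, nitro.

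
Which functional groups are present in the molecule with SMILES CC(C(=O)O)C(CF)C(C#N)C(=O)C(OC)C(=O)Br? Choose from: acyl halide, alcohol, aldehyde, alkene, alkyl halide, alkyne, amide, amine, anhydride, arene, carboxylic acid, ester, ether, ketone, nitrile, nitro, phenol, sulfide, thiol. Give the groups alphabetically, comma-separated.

acyl halide, alkyl halide, carboxylic acid, ether, ketone, nitrile

Working along the chain:
  CH(COOH): pendant –COOH: carbonyl C bonded to C and –OH → carboxylic acid.
  CH(CH2F): pendant –CH2X: halogen on sp³ carbon → alkyl halide.
  CH(CN): pendant –C≡N: nitrile.
  CO: –C(=O)– with carbon on both sides → ketone.
  CH(OCH3): pendant –OCH3: C–O–C with sp³ C, no adjacent C=O → ether.
  COBr: –C(=O)Br: carbonyl C bonded to C and to a halogen → acyl halide (not alkyl halide).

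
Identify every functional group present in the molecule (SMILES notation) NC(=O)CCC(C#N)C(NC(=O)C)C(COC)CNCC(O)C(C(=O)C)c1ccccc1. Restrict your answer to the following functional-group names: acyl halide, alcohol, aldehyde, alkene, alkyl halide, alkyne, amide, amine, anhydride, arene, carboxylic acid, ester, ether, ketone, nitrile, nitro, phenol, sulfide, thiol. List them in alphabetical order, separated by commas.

Taking each segment in turn:
  H2NCO: –C(=O)NH2: carbonyl C bonded to C and to N → amide (the N is not a separate amine).
  CH(CN): pendant –C≡N: nitrile.
  CH(NHCOCH3): pendant –NHC(=O)CH3: N bonded to a carbonyl → amide (not amine).
  CH(CH2OCH3): pendant –CH2OCH3: C–O–C linkage → ether.
  CH2NHCH2: C–N–C with sp³ carbons and no adjacent C=O → amine (secondary).
  CH(OH): –OH on an sp³ carbon → alcohol (secondary).
  CH(COCH3): pendant –COCH3: carbonyl C bonded to two carbons → ketone.
  C6H5: –C6H5 phenyl ring → arene.

alcohol, amide, amine, arene, ether, ketone, nitrile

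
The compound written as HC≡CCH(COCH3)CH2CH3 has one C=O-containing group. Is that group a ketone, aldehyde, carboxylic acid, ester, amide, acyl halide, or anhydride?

ketone

The carbonyl is in the CH(COCH3) segment: pendant –COCH3: carbonyl C bonded to two carbons → ketone.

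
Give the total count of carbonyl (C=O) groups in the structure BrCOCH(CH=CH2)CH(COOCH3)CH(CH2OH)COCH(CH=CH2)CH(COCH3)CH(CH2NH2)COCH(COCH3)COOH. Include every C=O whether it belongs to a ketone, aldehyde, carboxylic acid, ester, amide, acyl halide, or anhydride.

7

BrCO: acyl halide, 1 C=O (running total 1).
CH(COOCH3): ester, 1 C=O (running total 2).
CO: ketone, 1 C=O (running total 3).
CH(COCH3): ketone, 1 C=O (running total 4).
CO: ketone, 1 C=O (running total 5).
CH(COCH3): ketone, 1 C=O (running total 6).
COOH: carboxylic acid, 1 C=O (running total 7).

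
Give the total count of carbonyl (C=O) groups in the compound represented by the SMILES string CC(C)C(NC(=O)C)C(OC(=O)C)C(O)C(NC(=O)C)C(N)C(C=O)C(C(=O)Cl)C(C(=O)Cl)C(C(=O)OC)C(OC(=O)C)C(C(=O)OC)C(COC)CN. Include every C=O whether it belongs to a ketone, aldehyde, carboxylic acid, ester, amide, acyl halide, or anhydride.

9

CH(NHCOCH3): amide, 1 C=O (running total 1).
CH(OCOCH3): ester, 1 C=O (running total 2).
CH(NHCOCH3): amide, 1 C=O (running total 3).
CH(CHO): aldehyde, 1 C=O (running total 4).
CH(COCl): acyl halide, 1 C=O (running total 5).
CH(COCl): acyl halide, 1 C=O (running total 6).
CH(COOCH3): ester, 1 C=O (running total 7).
CH(OCOCH3): ester, 1 C=O (running total 8).
CH(COOCH3): ester, 1 C=O (running total 9).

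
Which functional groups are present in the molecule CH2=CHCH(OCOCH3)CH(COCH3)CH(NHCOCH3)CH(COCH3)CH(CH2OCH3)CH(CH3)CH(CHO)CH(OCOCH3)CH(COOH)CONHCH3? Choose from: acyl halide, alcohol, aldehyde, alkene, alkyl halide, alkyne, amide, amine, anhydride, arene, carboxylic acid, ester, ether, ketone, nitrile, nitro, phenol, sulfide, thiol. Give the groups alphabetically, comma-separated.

C=C double bond → alkene.
pendant –OC(=O)CH3: an acyloxy group → ester.
pendant –COCH3: carbonyl C bonded to two carbons → ketone.
pendant –NHC(=O)CH3: N bonded to a carbonyl → amide (not amine).
pendant –COCH3: carbonyl C bonded to two carbons → ketone.
pendant –CH2OCH3: C–O–C linkage → ether.
pendant –CHO: carbonyl C bonded to C and H → aldehyde.
pendant –OC(=O)CH3: an acyloxy group → ester.
pendant –COOH: carbonyl C bonded to C and –OH → carboxylic acid.
–C(=O)NHCH3: carbonyl C bonded to C and to N → amide (the N is not an amine).

aldehyde, alkene, amide, carboxylic acid, ester, ether, ketone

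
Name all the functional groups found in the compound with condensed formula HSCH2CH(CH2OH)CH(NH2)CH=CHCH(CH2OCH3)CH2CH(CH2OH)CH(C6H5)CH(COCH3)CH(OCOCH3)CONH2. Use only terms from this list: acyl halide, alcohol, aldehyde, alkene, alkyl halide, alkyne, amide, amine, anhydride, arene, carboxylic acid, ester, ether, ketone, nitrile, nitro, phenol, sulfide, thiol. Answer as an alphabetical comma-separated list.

–SH on an sp³ carbon → thiol.
pendant –CH2OH on an sp³ backbone C → alcohol.
–NH2 on an sp³ carbon with no adjacent C=O → amine.
C=C double bond → alkene.
pendant –CH2OCH3: C–O–C linkage → ether.
pendant –CH2OH on an sp³ backbone C → alcohol.
pendant –C6H5: benzene ring → arene.
pendant –COCH3: carbonyl C bonded to two carbons → ketone.
pendant –OC(=O)CH3: an acyloxy group → ester.
–C(=O)NH2: carbonyl C bonded to C and to N → amide (the N is not a separate amine).

alcohol, alkene, amide, amine, arene, ester, ether, ketone, thiol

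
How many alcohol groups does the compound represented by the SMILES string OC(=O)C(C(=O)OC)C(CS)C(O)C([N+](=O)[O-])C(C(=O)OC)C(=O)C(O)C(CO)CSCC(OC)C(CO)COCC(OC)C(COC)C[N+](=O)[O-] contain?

Working along the chain:
  HOOC: –COOH: carbonyl C bonded to –OH and C → carboxylic acid (the –OH is not a separate alcohol).
  CH(COOCH3): pendant –COOCH3: carbonyl C bonded to C and –OCH3 → ester.
  CH(CH2SH): pendant –CH2SH → thiol.
  CH(OH): –OH on an sp³ carbon → alcohol (secondary).
  CH(NO2): –NO2 on an sp³ carbon → nitro (the N=O is not a carbonyl).
  CH(COOCH3): pendant –COOCH3: carbonyl C bonded to C and –OCH3 → ester.
  CO: –C(=O)– with carbon on both sides → ketone.
  CH(OH): –OH on an sp³ carbon → alcohol (secondary).
  CH(CH2OH): pendant –CH2OH on an sp³ backbone C → alcohol.
  CH2SCH2: C–S–C linkage → sulfide (thioether).
  CH(OCH3): pendant –OCH3: C–O–C with sp³ C, no adjacent C=O → ether.
  CH(CH2OH): pendant –CH2OH on an sp³ backbone C → alcohol.
  CH2OCH2: C–O–C with sp³ carbons on both sides and no adjacent C=O → ether.
  CH(OCH3): pendant –OCH3: C–O–C with sp³ C, no adjacent C=O → ether.
  CH(CH2OCH3): pendant –CH2OCH3: C–O–C linkage → ether.
  CH2NO2: –NO2 on carbon → nitro group.
Alcohol appears at: CH(OH), CH(OH), CH(CH2OH), CH(CH2OH) → 4.

4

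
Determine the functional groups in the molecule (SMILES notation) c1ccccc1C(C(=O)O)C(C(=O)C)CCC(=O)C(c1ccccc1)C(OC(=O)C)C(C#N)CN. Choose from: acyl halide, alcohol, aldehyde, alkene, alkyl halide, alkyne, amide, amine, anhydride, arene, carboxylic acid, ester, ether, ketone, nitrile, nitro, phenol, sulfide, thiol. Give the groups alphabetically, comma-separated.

amine, arene, carboxylic acid, ester, ketone, nitrile

C6H5– phenyl ring → arene.
pendant –COOH: carbonyl C bonded to C and –OH → carboxylic acid.
pendant –COCH3: carbonyl C bonded to two carbons → ketone.
–C(=O)– with carbon on both sides → ketone.
pendant –C6H5: benzene ring → arene.
pendant –OC(=O)CH3: an acyloxy group → ester.
pendant –C≡N: nitrile.
–NH2 on an sp³ carbon with no adjacent C=O → amine.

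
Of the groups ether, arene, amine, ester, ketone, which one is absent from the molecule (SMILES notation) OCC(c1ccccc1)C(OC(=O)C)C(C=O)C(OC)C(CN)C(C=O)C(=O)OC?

ketone

arene: present (CH(C6H5) — pendant –C6H5: benzene ring → arene).
ester: present (CH(OCOCH3) — pendant –OC(=O)CH3: an acyloxy group → ester).
ether: present (CH(OCH3) — pendant –OCH3: C–O–C with sp³ C, no adjacent C=O → ether).
amine: present (CH(CH2NH2) — pendant –CH2NH2: N on sp³ C, no adjacent C=O → amine).
ketone: absent. In each of CH(OCOCH3) and COOCH3, the C=O is bonded to an –O–C group, which defines an ester, not a ketone. In CH(CHO), the carbonyl carbon carries an H, so it is an aldehyde, not a ketone.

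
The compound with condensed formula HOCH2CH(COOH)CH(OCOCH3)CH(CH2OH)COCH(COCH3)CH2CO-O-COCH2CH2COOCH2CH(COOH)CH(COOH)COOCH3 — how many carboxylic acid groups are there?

Taking each segment in turn:
  HOCH2: HO– on an sp³ carbon → alcohol.
  CH(COOH): pendant –COOH: carbonyl C bonded to C and –OH → carboxylic acid.
  CH(OCOCH3): pendant –OC(=O)CH3: an acyloxy group → ester.
  CH(CH2OH): pendant –CH2OH on an sp³ backbone C → alcohol.
  CO: –C(=O)– with carbon on both sides → ketone.
  CH(COCH3): pendant –COCH3: carbonyl C bonded to two carbons → ketone.
  CH2CO-O-COCH2: two acyl groups sharing one oxygen, –C(=O)–O–C(=O)– → anhydride.
  CH2COOCH2: –C(=O)–O–C with C on the carbonyl side → ester.
  CH(COOH): pendant –COOH: carbonyl C bonded to C and –OH → carboxylic acid.
  CH(COOH): pendant –COOH: carbonyl C bonded to C and –OH → carboxylic acid.
  COOCH3: –C(=O)OCH3: carbonyl C bonded to C and to –OCH3 → ester (not ketone + ether).
Carboxylic acid appears at: CH(COOH), CH(COOH), CH(COOH) → 3.

3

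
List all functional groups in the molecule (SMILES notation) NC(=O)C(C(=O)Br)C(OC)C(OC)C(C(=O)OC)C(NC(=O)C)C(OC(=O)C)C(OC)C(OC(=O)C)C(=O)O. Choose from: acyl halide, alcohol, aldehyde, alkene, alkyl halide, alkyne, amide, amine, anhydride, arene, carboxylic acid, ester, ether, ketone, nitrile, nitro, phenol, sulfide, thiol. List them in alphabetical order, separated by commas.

acyl halide, amide, carboxylic acid, ester, ether

–C(=O)NH2: carbonyl C bonded to C and to N → amide (the N is not a separate amine).
pendant –C(=O)X: carbonyl C bonded to C and halogen → acyl halide.
pendant –OCH3: C–O–C with sp³ C, no adjacent C=O → ether.
pendant –OCH3: C–O–C with sp³ C, no adjacent C=O → ether.
pendant –COOCH3: carbonyl C bonded to C and –OCH3 → ester.
pendant –NHC(=O)CH3: N bonded to a carbonyl → amide (not amine).
pendant –OC(=O)CH3: an acyloxy group → ester.
pendant –OCH3: C–O–C with sp³ C, no adjacent C=O → ether.
pendant –OC(=O)CH3: an acyloxy group → ester.
–COOH: carbonyl C bonded to –OH and C → carboxylic acid (the –OH is not a separate alcohol).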